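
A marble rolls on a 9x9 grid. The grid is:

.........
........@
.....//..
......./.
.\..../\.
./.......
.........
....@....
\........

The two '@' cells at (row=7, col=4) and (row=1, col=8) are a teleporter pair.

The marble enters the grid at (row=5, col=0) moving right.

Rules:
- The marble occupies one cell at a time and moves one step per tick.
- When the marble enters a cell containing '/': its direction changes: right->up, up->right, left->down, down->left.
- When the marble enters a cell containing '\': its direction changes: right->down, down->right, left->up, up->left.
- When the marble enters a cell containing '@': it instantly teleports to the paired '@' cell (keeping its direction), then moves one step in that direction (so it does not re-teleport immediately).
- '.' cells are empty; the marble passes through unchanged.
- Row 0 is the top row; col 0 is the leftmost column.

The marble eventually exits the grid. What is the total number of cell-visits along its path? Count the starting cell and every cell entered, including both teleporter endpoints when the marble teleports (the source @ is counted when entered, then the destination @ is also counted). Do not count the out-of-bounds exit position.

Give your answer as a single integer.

Answer: 4

Derivation:
Step 1: enter (5,0), '.' pass, move right to (5,1)
Step 2: enter (5,1), '/' deflects right->up, move up to (4,1)
Step 3: enter (4,1), '\' deflects up->left, move left to (4,0)
Step 4: enter (4,0), '.' pass, move left to (4,-1)
Step 5: at (4,-1) — EXIT via left edge, pos 4
Path length (cell visits): 4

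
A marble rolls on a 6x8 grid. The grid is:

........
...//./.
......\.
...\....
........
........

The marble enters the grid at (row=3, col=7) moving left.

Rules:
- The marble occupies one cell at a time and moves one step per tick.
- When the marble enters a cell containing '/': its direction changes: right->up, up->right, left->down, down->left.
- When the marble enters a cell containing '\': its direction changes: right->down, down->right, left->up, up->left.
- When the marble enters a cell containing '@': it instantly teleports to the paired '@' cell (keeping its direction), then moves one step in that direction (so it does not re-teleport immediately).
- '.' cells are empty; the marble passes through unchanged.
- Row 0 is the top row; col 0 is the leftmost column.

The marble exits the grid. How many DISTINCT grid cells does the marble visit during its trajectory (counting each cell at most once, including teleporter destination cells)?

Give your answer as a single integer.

Step 1: enter (3,7), '.' pass, move left to (3,6)
Step 2: enter (3,6), '.' pass, move left to (3,5)
Step 3: enter (3,5), '.' pass, move left to (3,4)
Step 4: enter (3,4), '.' pass, move left to (3,3)
Step 5: enter (3,3), '\' deflects left->up, move up to (2,3)
Step 6: enter (2,3), '.' pass, move up to (1,3)
Step 7: enter (1,3), '/' deflects up->right, move right to (1,4)
Step 8: enter (1,4), '/' deflects right->up, move up to (0,4)
Step 9: enter (0,4), '.' pass, move up to (-1,4)
Step 10: at (-1,4) — EXIT via top edge, pos 4
Distinct cells visited: 9 (path length 9)

Answer: 9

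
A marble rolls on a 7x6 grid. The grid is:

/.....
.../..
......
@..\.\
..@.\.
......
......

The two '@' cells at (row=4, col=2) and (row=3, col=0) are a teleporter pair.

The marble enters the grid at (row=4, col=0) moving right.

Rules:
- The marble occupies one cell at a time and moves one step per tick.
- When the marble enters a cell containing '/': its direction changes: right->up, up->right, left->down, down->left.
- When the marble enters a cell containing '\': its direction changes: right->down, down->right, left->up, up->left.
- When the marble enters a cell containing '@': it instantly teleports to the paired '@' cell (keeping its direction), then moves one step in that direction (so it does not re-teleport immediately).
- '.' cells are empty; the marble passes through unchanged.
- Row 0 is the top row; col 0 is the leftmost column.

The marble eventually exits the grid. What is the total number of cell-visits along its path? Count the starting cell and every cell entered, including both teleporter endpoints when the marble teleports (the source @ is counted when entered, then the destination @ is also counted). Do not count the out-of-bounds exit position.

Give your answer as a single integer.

Answer: 10

Derivation:
Step 1: enter (4,0), '.' pass, move right to (4,1)
Step 2: enter (4,1), '.' pass, move right to (4,2)
Step 3: enter (4,2), '@' teleport (4,2)->(3,0), also enter (3,0), move right to (3,1)
Step 4: enter (3,1), '.' pass, move right to (3,2)
Step 5: enter (3,2), '.' pass, move right to (3,3)
Step 6: enter (3,3), '\' deflects right->down, move down to (4,3)
Step 7: enter (4,3), '.' pass, move down to (5,3)
Step 8: enter (5,3), '.' pass, move down to (6,3)
Step 9: enter (6,3), '.' pass, move down to (7,3)
Step 10: at (7,3) — EXIT via bottom edge, pos 3
Path length (cell visits): 10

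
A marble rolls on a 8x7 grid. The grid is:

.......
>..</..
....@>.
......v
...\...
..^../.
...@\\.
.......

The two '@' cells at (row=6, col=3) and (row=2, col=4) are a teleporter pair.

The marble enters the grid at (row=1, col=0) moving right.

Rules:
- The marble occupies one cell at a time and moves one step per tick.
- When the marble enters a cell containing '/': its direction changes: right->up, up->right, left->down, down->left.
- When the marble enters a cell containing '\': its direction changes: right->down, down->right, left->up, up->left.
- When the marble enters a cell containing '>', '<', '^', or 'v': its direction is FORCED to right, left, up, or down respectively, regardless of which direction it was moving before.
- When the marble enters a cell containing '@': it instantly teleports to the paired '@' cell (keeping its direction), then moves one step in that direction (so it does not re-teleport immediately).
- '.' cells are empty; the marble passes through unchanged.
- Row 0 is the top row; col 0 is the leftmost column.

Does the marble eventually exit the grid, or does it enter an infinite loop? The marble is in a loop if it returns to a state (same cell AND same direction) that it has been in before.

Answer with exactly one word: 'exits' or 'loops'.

Step 1: enter (1,0), '>' forces right->right, move right to (1,1)
Step 2: enter (1,1), '.' pass, move right to (1,2)
Step 3: enter (1,2), '.' pass, move right to (1,3)
Step 4: enter (1,3), '<' forces right->left, move left to (1,2)
Step 5: enter (1,2), '.' pass, move left to (1,1)
Step 6: enter (1,1), '.' pass, move left to (1,0)
Step 7: enter (1,0), '>' forces left->right, move right to (1,1)
Step 8: at (1,1) dir=right — LOOP DETECTED (seen before)

Answer: loops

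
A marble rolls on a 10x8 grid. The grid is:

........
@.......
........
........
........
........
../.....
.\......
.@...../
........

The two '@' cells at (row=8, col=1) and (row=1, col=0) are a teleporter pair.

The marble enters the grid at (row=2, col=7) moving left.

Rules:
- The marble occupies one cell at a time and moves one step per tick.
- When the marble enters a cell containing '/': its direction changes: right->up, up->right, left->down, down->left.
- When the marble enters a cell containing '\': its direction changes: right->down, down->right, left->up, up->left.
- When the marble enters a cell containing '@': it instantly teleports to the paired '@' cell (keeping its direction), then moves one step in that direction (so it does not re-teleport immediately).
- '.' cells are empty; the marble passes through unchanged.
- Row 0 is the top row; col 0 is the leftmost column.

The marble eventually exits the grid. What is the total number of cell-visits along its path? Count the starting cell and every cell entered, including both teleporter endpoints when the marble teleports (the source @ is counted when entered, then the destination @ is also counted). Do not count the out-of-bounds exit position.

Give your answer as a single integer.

Step 1: enter (2,7), '.' pass, move left to (2,6)
Step 2: enter (2,6), '.' pass, move left to (2,5)
Step 3: enter (2,5), '.' pass, move left to (2,4)
Step 4: enter (2,4), '.' pass, move left to (2,3)
Step 5: enter (2,3), '.' pass, move left to (2,2)
Step 6: enter (2,2), '.' pass, move left to (2,1)
Step 7: enter (2,1), '.' pass, move left to (2,0)
Step 8: enter (2,0), '.' pass, move left to (2,-1)
Step 9: at (2,-1) — EXIT via left edge, pos 2
Path length (cell visits): 8

Answer: 8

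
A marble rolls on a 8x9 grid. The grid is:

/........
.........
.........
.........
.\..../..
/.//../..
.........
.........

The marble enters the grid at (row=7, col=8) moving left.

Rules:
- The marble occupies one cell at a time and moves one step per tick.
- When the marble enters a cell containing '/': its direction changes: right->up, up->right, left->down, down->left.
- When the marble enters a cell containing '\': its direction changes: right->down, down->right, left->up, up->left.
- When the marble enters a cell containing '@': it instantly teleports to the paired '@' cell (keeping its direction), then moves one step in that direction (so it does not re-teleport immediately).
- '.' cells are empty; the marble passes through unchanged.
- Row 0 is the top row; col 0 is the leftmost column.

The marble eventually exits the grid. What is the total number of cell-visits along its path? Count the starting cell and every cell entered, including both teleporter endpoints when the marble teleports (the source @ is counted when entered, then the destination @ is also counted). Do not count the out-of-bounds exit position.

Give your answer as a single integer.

Step 1: enter (7,8), '.' pass, move left to (7,7)
Step 2: enter (7,7), '.' pass, move left to (7,6)
Step 3: enter (7,6), '.' pass, move left to (7,5)
Step 4: enter (7,5), '.' pass, move left to (7,4)
Step 5: enter (7,4), '.' pass, move left to (7,3)
Step 6: enter (7,3), '.' pass, move left to (7,2)
Step 7: enter (7,2), '.' pass, move left to (7,1)
Step 8: enter (7,1), '.' pass, move left to (7,0)
Step 9: enter (7,0), '.' pass, move left to (7,-1)
Step 10: at (7,-1) — EXIT via left edge, pos 7
Path length (cell visits): 9

Answer: 9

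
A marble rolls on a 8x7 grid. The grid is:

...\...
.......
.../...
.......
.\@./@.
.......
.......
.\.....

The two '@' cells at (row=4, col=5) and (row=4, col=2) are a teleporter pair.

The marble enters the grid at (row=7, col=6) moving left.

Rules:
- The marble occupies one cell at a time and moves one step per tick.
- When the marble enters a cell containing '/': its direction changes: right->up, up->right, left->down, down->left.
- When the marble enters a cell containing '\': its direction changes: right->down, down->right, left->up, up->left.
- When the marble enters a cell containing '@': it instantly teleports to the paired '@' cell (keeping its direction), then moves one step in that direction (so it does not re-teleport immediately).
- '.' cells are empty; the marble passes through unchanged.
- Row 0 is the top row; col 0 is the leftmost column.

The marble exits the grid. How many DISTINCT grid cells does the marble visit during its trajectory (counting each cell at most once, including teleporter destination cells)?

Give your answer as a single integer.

Answer: 10

Derivation:
Step 1: enter (7,6), '.' pass, move left to (7,5)
Step 2: enter (7,5), '.' pass, move left to (7,4)
Step 3: enter (7,4), '.' pass, move left to (7,3)
Step 4: enter (7,3), '.' pass, move left to (7,2)
Step 5: enter (7,2), '.' pass, move left to (7,1)
Step 6: enter (7,1), '\' deflects left->up, move up to (6,1)
Step 7: enter (6,1), '.' pass, move up to (5,1)
Step 8: enter (5,1), '.' pass, move up to (4,1)
Step 9: enter (4,1), '\' deflects up->left, move left to (4,0)
Step 10: enter (4,0), '.' pass, move left to (4,-1)
Step 11: at (4,-1) — EXIT via left edge, pos 4
Distinct cells visited: 10 (path length 10)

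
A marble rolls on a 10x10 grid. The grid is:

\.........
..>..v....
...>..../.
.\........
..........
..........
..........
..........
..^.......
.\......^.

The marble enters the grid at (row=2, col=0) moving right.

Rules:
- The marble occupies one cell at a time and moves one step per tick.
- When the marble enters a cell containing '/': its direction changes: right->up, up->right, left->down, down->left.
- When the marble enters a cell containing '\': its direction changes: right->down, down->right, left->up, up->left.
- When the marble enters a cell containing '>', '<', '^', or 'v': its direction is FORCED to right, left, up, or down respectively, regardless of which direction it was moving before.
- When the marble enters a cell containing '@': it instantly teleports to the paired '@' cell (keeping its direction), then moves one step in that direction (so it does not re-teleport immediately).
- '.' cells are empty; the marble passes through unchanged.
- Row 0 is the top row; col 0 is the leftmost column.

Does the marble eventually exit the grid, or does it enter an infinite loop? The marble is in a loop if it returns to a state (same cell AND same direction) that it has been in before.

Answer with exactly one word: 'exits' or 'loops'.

Step 1: enter (2,0), '.' pass, move right to (2,1)
Step 2: enter (2,1), '.' pass, move right to (2,2)
Step 3: enter (2,2), '.' pass, move right to (2,3)
Step 4: enter (2,3), '>' forces right->right, move right to (2,4)
Step 5: enter (2,4), '.' pass, move right to (2,5)
Step 6: enter (2,5), '.' pass, move right to (2,6)
Step 7: enter (2,6), '.' pass, move right to (2,7)
Step 8: enter (2,7), '.' pass, move right to (2,8)
Step 9: enter (2,8), '/' deflects right->up, move up to (1,8)
Step 10: enter (1,8), '.' pass, move up to (0,8)
Step 11: enter (0,8), '.' pass, move up to (-1,8)
Step 12: at (-1,8) — EXIT via top edge, pos 8

Answer: exits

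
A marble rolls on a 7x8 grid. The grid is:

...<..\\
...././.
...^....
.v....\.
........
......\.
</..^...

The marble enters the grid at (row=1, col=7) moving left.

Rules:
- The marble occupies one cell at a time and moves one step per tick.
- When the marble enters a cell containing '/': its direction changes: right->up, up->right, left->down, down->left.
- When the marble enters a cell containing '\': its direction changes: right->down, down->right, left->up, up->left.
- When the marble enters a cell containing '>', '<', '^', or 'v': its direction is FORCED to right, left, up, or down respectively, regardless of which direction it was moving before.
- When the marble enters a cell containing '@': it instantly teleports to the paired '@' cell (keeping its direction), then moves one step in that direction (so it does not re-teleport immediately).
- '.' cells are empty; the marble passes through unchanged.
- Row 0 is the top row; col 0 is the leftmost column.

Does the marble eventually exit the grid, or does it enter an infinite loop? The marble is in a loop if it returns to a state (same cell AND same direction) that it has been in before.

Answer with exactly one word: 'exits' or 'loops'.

Answer: exits

Derivation:
Step 1: enter (1,7), '.' pass, move left to (1,6)
Step 2: enter (1,6), '/' deflects left->down, move down to (2,6)
Step 3: enter (2,6), '.' pass, move down to (3,6)
Step 4: enter (3,6), '\' deflects down->right, move right to (3,7)
Step 5: enter (3,7), '.' pass, move right to (3,8)
Step 6: at (3,8) — EXIT via right edge, pos 3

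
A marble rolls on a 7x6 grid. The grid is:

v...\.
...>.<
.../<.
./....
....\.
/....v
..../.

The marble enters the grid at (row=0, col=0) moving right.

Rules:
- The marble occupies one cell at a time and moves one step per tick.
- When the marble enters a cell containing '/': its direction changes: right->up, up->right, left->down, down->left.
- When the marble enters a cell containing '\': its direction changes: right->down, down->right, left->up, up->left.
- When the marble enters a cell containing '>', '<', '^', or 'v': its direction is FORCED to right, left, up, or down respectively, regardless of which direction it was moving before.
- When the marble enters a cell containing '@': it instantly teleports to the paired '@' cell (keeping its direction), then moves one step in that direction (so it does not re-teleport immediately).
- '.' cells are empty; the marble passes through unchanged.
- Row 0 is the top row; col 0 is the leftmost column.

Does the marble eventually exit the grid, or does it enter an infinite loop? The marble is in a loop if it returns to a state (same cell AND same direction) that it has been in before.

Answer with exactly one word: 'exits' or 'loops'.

Step 1: enter (0,0), 'v' forces right->down, move down to (1,0)
Step 2: enter (1,0), '.' pass, move down to (2,0)
Step 3: enter (2,0), '.' pass, move down to (3,0)
Step 4: enter (3,0), '.' pass, move down to (4,0)
Step 5: enter (4,0), '.' pass, move down to (5,0)
Step 6: enter (5,0), '/' deflects down->left, move left to (5,-1)
Step 7: at (5,-1) — EXIT via left edge, pos 5

Answer: exits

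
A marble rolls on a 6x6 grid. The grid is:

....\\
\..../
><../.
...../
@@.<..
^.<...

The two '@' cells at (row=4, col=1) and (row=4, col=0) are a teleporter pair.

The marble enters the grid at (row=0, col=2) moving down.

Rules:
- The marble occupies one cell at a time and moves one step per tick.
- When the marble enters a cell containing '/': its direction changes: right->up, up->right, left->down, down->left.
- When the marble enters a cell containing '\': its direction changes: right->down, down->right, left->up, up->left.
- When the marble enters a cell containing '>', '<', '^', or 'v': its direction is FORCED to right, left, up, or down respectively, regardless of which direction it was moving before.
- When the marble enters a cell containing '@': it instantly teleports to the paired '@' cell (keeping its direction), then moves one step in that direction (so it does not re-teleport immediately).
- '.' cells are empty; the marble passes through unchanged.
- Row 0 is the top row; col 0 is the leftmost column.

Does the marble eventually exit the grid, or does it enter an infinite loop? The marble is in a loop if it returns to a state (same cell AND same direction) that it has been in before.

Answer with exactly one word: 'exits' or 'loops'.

Step 1: enter (0,2), '.' pass, move down to (1,2)
Step 2: enter (1,2), '.' pass, move down to (2,2)
Step 3: enter (2,2), '.' pass, move down to (3,2)
Step 4: enter (3,2), '.' pass, move down to (4,2)
Step 5: enter (4,2), '.' pass, move down to (5,2)
Step 6: enter (5,2), '<' forces down->left, move left to (5,1)
Step 7: enter (5,1), '.' pass, move left to (5,0)
Step 8: enter (5,0), '^' forces left->up, move up to (4,0)
Step 9: enter (4,0), '@' teleport (4,0)->(4,1), also enter (4,1), move up to (3,1)
Step 10: enter (3,1), '.' pass, move up to (2,1)
Step 11: enter (2,1), '<' forces up->left, move left to (2,0)
Step 12: enter (2,0), '>' forces left->right, move right to (2,1)
Step 13: enter (2,1), '<' forces right->left, move left to (2,0)
Step 14: at (2,0) dir=left — LOOP DETECTED (seen before)

Answer: loops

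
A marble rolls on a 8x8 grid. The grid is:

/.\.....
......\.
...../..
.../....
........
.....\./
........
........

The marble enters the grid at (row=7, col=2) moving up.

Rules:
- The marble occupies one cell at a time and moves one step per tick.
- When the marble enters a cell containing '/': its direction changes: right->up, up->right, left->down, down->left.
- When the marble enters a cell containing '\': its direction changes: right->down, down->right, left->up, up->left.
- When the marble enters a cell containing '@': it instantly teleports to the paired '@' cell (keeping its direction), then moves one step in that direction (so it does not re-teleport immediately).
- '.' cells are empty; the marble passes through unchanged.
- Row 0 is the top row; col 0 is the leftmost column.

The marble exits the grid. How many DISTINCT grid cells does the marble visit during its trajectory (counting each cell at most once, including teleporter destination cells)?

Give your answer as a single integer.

Answer: 17

Derivation:
Step 1: enter (7,2), '.' pass, move up to (6,2)
Step 2: enter (6,2), '.' pass, move up to (5,2)
Step 3: enter (5,2), '.' pass, move up to (4,2)
Step 4: enter (4,2), '.' pass, move up to (3,2)
Step 5: enter (3,2), '.' pass, move up to (2,2)
Step 6: enter (2,2), '.' pass, move up to (1,2)
Step 7: enter (1,2), '.' pass, move up to (0,2)
Step 8: enter (0,2), '\' deflects up->left, move left to (0,1)
Step 9: enter (0,1), '.' pass, move left to (0,0)
Step 10: enter (0,0), '/' deflects left->down, move down to (1,0)
Step 11: enter (1,0), '.' pass, move down to (2,0)
Step 12: enter (2,0), '.' pass, move down to (3,0)
Step 13: enter (3,0), '.' pass, move down to (4,0)
Step 14: enter (4,0), '.' pass, move down to (5,0)
Step 15: enter (5,0), '.' pass, move down to (6,0)
Step 16: enter (6,0), '.' pass, move down to (7,0)
Step 17: enter (7,0), '.' pass, move down to (8,0)
Step 18: at (8,0) — EXIT via bottom edge, pos 0
Distinct cells visited: 17 (path length 17)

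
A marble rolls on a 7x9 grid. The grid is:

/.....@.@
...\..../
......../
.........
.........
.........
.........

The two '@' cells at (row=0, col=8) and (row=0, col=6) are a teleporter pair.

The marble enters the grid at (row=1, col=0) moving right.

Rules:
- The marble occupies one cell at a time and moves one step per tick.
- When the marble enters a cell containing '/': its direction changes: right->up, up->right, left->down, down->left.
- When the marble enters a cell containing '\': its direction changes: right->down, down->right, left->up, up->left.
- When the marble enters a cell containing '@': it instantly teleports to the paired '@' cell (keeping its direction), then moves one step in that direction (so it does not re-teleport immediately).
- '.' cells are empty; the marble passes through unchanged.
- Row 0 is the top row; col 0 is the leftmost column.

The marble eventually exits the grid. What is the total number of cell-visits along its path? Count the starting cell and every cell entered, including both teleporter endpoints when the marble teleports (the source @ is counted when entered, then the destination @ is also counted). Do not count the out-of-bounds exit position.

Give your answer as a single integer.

Step 1: enter (1,0), '.' pass, move right to (1,1)
Step 2: enter (1,1), '.' pass, move right to (1,2)
Step 3: enter (1,2), '.' pass, move right to (1,3)
Step 4: enter (1,3), '\' deflects right->down, move down to (2,3)
Step 5: enter (2,3), '.' pass, move down to (3,3)
Step 6: enter (3,3), '.' pass, move down to (4,3)
Step 7: enter (4,3), '.' pass, move down to (5,3)
Step 8: enter (5,3), '.' pass, move down to (6,3)
Step 9: enter (6,3), '.' pass, move down to (7,3)
Step 10: at (7,3) — EXIT via bottom edge, pos 3
Path length (cell visits): 9

Answer: 9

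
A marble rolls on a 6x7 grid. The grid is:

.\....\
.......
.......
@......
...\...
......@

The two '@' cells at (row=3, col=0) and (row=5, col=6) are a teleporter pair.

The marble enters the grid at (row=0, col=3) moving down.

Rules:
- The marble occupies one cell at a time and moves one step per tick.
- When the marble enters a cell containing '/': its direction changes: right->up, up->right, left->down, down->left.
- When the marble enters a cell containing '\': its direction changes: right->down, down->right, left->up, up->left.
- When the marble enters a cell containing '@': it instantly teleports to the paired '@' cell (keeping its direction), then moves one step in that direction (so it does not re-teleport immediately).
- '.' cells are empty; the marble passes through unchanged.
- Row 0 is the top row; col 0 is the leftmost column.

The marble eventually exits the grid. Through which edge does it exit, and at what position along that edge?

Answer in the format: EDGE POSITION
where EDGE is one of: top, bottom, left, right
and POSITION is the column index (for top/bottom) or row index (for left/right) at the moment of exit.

Step 1: enter (0,3), '.' pass, move down to (1,3)
Step 2: enter (1,3), '.' pass, move down to (2,3)
Step 3: enter (2,3), '.' pass, move down to (3,3)
Step 4: enter (3,3), '.' pass, move down to (4,3)
Step 5: enter (4,3), '\' deflects down->right, move right to (4,4)
Step 6: enter (4,4), '.' pass, move right to (4,5)
Step 7: enter (4,5), '.' pass, move right to (4,6)
Step 8: enter (4,6), '.' pass, move right to (4,7)
Step 9: at (4,7) — EXIT via right edge, pos 4

Answer: right 4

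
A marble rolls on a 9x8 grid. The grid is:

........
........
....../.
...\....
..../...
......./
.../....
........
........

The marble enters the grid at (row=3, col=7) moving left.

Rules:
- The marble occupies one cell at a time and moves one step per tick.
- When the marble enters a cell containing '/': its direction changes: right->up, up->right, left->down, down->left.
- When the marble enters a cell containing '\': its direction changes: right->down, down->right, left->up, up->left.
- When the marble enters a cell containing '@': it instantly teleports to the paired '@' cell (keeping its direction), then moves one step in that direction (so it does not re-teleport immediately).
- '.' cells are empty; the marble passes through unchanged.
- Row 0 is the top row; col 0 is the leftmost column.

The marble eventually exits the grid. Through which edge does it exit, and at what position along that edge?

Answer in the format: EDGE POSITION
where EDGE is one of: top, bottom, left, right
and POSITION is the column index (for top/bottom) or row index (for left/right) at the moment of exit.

Answer: top 3

Derivation:
Step 1: enter (3,7), '.' pass, move left to (3,6)
Step 2: enter (3,6), '.' pass, move left to (3,5)
Step 3: enter (3,5), '.' pass, move left to (3,4)
Step 4: enter (3,4), '.' pass, move left to (3,3)
Step 5: enter (3,3), '\' deflects left->up, move up to (2,3)
Step 6: enter (2,3), '.' pass, move up to (1,3)
Step 7: enter (1,3), '.' pass, move up to (0,3)
Step 8: enter (0,3), '.' pass, move up to (-1,3)
Step 9: at (-1,3) — EXIT via top edge, pos 3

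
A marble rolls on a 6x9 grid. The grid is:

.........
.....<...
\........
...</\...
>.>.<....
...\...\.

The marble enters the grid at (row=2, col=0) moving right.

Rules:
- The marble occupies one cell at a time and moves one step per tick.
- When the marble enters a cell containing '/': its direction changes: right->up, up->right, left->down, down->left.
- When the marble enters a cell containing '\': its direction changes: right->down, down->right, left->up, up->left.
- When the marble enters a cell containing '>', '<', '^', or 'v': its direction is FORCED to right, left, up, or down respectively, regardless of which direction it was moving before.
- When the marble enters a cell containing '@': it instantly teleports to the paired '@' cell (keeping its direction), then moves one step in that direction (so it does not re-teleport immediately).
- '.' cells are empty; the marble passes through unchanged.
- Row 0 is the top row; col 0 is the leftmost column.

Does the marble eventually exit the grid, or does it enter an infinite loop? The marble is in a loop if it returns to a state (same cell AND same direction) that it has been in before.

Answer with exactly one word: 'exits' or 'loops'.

Answer: loops

Derivation:
Step 1: enter (2,0), '\' deflects right->down, move down to (3,0)
Step 2: enter (3,0), '.' pass, move down to (4,0)
Step 3: enter (4,0), '>' forces down->right, move right to (4,1)
Step 4: enter (4,1), '.' pass, move right to (4,2)
Step 5: enter (4,2), '>' forces right->right, move right to (4,3)
Step 6: enter (4,3), '.' pass, move right to (4,4)
Step 7: enter (4,4), '<' forces right->left, move left to (4,3)
Step 8: enter (4,3), '.' pass, move left to (4,2)
Step 9: enter (4,2), '>' forces left->right, move right to (4,3)
Step 10: at (4,3) dir=right — LOOP DETECTED (seen before)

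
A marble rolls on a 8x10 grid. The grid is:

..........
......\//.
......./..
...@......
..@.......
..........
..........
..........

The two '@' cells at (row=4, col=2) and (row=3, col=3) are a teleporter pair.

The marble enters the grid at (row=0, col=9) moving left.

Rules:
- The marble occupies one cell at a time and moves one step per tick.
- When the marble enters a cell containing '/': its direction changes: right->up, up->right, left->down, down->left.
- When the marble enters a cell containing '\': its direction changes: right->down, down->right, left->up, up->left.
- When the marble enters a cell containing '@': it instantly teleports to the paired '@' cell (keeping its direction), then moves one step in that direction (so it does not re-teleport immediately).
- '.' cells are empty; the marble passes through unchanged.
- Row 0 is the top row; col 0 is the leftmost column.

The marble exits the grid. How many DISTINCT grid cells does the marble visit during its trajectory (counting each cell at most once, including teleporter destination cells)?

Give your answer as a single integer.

Step 1: enter (0,9), '.' pass, move left to (0,8)
Step 2: enter (0,8), '.' pass, move left to (0,7)
Step 3: enter (0,7), '.' pass, move left to (0,6)
Step 4: enter (0,6), '.' pass, move left to (0,5)
Step 5: enter (0,5), '.' pass, move left to (0,4)
Step 6: enter (0,4), '.' pass, move left to (0,3)
Step 7: enter (0,3), '.' pass, move left to (0,2)
Step 8: enter (0,2), '.' pass, move left to (0,1)
Step 9: enter (0,1), '.' pass, move left to (0,0)
Step 10: enter (0,0), '.' pass, move left to (0,-1)
Step 11: at (0,-1) — EXIT via left edge, pos 0
Distinct cells visited: 10 (path length 10)

Answer: 10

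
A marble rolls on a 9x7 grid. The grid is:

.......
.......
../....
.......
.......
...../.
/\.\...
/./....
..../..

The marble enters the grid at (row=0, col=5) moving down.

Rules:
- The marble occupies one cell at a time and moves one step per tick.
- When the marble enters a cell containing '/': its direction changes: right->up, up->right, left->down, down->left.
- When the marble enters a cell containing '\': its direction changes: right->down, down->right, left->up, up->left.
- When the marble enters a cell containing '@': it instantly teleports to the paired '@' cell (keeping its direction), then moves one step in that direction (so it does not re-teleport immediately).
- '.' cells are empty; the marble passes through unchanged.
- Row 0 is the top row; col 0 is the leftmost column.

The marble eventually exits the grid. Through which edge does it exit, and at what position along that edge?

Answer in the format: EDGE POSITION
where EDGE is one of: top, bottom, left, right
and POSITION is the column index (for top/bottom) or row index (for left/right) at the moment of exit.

Step 1: enter (0,5), '.' pass, move down to (1,5)
Step 2: enter (1,5), '.' pass, move down to (2,5)
Step 3: enter (2,5), '.' pass, move down to (3,5)
Step 4: enter (3,5), '.' pass, move down to (4,5)
Step 5: enter (4,5), '.' pass, move down to (5,5)
Step 6: enter (5,5), '/' deflects down->left, move left to (5,4)
Step 7: enter (5,4), '.' pass, move left to (5,3)
Step 8: enter (5,3), '.' pass, move left to (5,2)
Step 9: enter (5,2), '.' pass, move left to (5,1)
Step 10: enter (5,1), '.' pass, move left to (5,0)
Step 11: enter (5,0), '.' pass, move left to (5,-1)
Step 12: at (5,-1) — EXIT via left edge, pos 5

Answer: left 5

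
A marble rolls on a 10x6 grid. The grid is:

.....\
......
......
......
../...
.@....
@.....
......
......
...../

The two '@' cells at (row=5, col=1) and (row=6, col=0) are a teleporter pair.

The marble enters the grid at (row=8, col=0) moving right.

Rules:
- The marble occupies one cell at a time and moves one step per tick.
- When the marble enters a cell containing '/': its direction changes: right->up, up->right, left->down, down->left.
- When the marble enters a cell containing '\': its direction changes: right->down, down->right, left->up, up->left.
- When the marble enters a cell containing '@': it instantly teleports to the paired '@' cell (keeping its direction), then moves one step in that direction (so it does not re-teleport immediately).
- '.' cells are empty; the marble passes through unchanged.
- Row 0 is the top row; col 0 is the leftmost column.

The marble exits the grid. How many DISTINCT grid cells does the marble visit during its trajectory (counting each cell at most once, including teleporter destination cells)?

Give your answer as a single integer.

Answer: 6

Derivation:
Step 1: enter (8,0), '.' pass, move right to (8,1)
Step 2: enter (8,1), '.' pass, move right to (8,2)
Step 3: enter (8,2), '.' pass, move right to (8,3)
Step 4: enter (8,3), '.' pass, move right to (8,4)
Step 5: enter (8,4), '.' pass, move right to (8,5)
Step 6: enter (8,5), '.' pass, move right to (8,6)
Step 7: at (8,6) — EXIT via right edge, pos 8
Distinct cells visited: 6 (path length 6)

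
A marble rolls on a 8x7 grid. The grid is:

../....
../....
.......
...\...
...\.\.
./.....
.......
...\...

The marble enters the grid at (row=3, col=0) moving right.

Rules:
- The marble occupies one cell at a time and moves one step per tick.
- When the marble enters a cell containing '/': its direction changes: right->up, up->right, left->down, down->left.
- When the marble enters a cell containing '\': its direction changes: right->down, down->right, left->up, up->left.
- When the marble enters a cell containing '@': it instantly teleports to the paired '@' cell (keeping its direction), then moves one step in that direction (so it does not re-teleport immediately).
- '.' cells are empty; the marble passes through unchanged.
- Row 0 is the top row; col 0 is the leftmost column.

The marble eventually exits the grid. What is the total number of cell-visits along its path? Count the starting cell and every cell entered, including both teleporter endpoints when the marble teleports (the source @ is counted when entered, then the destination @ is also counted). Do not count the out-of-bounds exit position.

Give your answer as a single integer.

Answer: 10

Derivation:
Step 1: enter (3,0), '.' pass, move right to (3,1)
Step 2: enter (3,1), '.' pass, move right to (3,2)
Step 3: enter (3,2), '.' pass, move right to (3,3)
Step 4: enter (3,3), '\' deflects right->down, move down to (4,3)
Step 5: enter (4,3), '\' deflects down->right, move right to (4,4)
Step 6: enter (4,4), '.' pass, move right to (4,5)
Step 7: enter (4,5), '\' deflects right->down, move down to (5,5)
Step 8: enter (5,5), '.' pass, move down to (6,5)
Step 9: enter (6,5), '.' pass, move down to (7,5)
Step 10: enter (7,5), '.' pass, move down to (8,5)
Step 11: at (8,5) — EXIT via bottom edge, pos 5
Path length (cell visits): 10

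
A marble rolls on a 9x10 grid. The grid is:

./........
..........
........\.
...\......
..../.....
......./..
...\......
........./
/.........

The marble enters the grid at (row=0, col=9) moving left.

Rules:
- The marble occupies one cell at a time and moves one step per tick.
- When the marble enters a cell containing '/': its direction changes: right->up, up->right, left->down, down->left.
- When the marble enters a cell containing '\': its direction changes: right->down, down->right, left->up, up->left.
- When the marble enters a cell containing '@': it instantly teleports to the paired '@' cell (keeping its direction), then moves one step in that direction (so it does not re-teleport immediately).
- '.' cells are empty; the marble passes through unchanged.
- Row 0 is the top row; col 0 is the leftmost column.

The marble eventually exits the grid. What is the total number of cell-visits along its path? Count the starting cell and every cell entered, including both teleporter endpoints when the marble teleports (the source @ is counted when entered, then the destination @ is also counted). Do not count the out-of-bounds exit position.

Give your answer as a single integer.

Answer: 17

Derivation:
Step 1: enter (0,9), '.' pass, move left to (0,8)
Step 2: enter (0,8), '.' pass, move left to (0,7)
Step 3: enter (0,7), '.' pass, move left to (0,6)
Step 4: enter (0,6), '.' pass, move left to (0,5)
Step 5: enter (0,5), '.' pass, move left to (0,4)
Step 6: enter (0,4), '.' pass, move left to (0,3)
Step 7: enter (0,3), '.' pass, move left to (0,2)
Step 8: enter (0,2), '.' pass, move left to (0,1)
Step 9: enter (0,1), '/' deflects left->down, move down to (1,1)
Step 10: enter (1,1), '.' pass, move down to (2,1)
Step 11: enter (2,1), '.' pass, move down to (3,1)
Step 12: enter (3,1), '.' pass, move down to (4,1)
Step 13: enter (4,1), '.' pass, move down to (5,1)
Step 14: enter (5,1), '.' pass, move down to (6,1)
Step 15: enter (6,1), '.' pass, move down to (7,1)
Step 16: enter (7,1), '.' pass, move down to (8,1)
Step 17: enter (8,1), '.' pass, move down to (9,1)
Step 18: at (9,1) — EXIT via bottom edge, pos 1
Path length (cell visits): 17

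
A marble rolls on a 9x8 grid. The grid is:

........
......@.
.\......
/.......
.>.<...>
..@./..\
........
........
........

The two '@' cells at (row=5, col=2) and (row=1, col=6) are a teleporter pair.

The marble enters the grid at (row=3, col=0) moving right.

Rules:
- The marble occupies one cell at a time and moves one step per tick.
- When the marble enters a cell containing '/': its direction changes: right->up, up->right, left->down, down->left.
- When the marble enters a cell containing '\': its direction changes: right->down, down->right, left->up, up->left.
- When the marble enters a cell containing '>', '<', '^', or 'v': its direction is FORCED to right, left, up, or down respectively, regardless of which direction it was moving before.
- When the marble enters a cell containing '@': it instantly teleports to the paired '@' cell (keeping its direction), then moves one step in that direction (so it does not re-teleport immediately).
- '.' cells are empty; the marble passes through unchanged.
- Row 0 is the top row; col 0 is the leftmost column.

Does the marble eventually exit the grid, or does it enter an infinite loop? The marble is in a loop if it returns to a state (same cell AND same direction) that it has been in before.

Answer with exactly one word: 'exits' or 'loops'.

Step 1: enter (3,0), '/' deflects right->up, move up to (2,0)
Step 2: enter (2,0), '.' pass, move up to (1,0)
Step 3: enter (1,0), '.' pass, move up to (0,0)
Step 4: enter (0,0), '.' pass, move up to (-1,0)
Step 5: at (-1,0) — EXIT via top edge, pos 0

Answer: exits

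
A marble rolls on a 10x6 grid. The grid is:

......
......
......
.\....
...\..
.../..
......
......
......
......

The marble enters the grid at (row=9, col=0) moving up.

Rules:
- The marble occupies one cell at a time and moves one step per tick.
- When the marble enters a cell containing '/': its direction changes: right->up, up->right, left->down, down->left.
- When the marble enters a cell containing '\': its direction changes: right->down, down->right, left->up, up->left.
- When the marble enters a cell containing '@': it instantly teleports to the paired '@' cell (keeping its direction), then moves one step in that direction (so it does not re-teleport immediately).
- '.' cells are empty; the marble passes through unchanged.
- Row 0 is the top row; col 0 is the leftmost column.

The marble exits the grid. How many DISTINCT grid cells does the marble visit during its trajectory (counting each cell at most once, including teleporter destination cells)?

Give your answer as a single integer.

Answer: 10

Derivation:
Step 1: enter (9,0), '.' pass, move up to (8,0)
Step 2: enter (8,0), '.' pass, move up to (7,0)
Step 3: enter (7,0), '.' pass, move up to (6,0)
Step 4: enter (6,0), '.' pass, move up to (5,0)
Step 5: enter (5,0), '.' pass, move up to (4,0)
Step 6: enter (4,0), '.' pass, move up to (3,0)
Step 7: enter (3,0), '.' pass, move up to (2,0)
Step 8: enter (2,0), '.' pass, move up to (1,0)
Step 9: enter (1,0), '.' pass, move up to (0,0)
Step 10: enter (0,0), '.' pass, move up to (-1,0)
Step 11: at (-1,0) — EXIT via top edge, pos 0
Distinct cells visited: 10 (path length 10)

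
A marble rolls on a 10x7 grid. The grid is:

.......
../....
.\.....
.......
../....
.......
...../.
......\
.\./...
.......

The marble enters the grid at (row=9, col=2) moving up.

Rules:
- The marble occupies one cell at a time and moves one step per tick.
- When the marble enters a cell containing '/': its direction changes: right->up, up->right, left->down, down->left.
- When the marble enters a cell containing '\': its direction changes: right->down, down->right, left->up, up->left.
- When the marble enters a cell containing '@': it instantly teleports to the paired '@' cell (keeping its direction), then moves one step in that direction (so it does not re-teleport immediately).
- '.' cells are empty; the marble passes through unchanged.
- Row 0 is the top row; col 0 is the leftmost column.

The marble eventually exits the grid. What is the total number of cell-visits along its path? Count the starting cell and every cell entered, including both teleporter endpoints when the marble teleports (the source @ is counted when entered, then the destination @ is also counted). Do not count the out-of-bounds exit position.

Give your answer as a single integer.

Answer: 10

Derivation:
Step 1: enter (9,2), '.' pass, move up to (8,2)
Step 2: enter (8,2), '.' pass, move up to (7,2)
Step 3: enter (7,2), '.' pass, move up to (6,2)
Step 4: enter (6,2), '.' pass, move up to (5,2)
Step 5: enter (5,2), '.' pass, move up to (4,2)
Step 6: enter (4,2), '/' deflects up->right, move right to (4,3)
Step 7: enter (4,3), '.' pass, move right to (4,4)
Step 8: enter (4,4), '.' pass, move right to (4,5)
Step 9: enter (4,5), '.' pass, move right to (4,6)
Step 10: enter (4,6), '.' pass, move right to (4,7)
Step 11: at (4,7) — EXIT via right edge, pos 4
Path length (cell visits): 10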